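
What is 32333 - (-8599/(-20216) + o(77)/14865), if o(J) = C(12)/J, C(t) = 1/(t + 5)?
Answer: 1816946073961507/56195527080 ≈ 32333.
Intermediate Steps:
C(t) = 1/(5 + t)
o(J) = 1/(17*J) (o(J) = 1/((5 + 12)*J) = 1/(17*J))
32333 - (-8599/(-20216) + o(77)/14865) = 32333 - (-8599/(-20216) + ((1/17)/77)/14865) = 32333 - (-8599*(-1/20216) + ((1/17)*(1/77))*(1/14865)) = 32333 - (8599/20216 + (1/1309)*(1/14865)) = 32333 - (8599/20216 + 1/19458285) = 32333 - 1*23903116133/56195527080 = 32333 - 23903116133/56195527080 = 1816946073961507/56195527080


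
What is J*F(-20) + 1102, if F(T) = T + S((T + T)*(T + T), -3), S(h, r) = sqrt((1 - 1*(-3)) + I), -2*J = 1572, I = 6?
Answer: 16822 - 786*sqrt(10) ≈ 14336.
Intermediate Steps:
J = -786 (J = -1/2*1572 = -786)
S(h, r) = sqrt(10) (S(h, r) = sqrt((1 - 1*(-3)) + 6) = sqrt((1 + 3) + 6) = sqrt(4 + 6) = sqrt(10))
F(T) = T + sqrt(10)
J*F(-20) + 1102 = -786*(-20 + sqrt(10)) + 1102 = (15720 - 786*sqrt(10)) + 1102 = 16822 - 786*sqrt(10)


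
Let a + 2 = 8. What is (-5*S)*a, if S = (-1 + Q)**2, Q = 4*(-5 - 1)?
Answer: -18750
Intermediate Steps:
Q = -24 (Q = 4*(-6) = -24)
a = 6 (a = -2 + 8 = 6)
S = 625 (S = (-1 - 24)**2 = (-25)**2 = 625)
(-5*S)*a = -5*625*6 = -3125*6 = -18750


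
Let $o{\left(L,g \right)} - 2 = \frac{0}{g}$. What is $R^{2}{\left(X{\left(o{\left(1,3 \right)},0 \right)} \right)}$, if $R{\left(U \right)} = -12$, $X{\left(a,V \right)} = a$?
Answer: $144$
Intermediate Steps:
$o{\left(L,g \right)} = 2$ ($o{\left(L,g \right)} = 2 + \frac{0}{g} = 2 + 0 = 2$)
$R^{2}{\left(X{\left(o{\left(1,3 \right)},0 \right)} \right)} = \left(-12\right)^{2} = 144$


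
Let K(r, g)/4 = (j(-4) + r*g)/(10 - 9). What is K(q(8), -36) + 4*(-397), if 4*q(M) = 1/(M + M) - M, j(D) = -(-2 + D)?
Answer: -5113/4 ≈ -1278.3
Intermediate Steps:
j(D) = 2 - D
q(M) = -M/4 + 1/(8*M) (q(M) = (1/(M + M) - M)/4 = (1/(2*M) - M)/4 = -M/4 + 1/(8*M))
K(r, g) = 24 + 4*g*r (K(r, g) = 4*(((2 - 1*(-4)) + r*g)/(10 - 9)) = 4*(((2 + 4) + g*r)/1) = 4*((6 + g*r)*1) = 4*(6 + g*r) = 24 + 4*g*r)
K(q(8), -36) + 4*(-397) = (24 + 4*(-36)*(-¼*8 + (⅛)/8)) + 4*(-397) = (24 + 4*(-36)*(-2 + (⅛)*(⅛))) - 1588 = (24 + 4*(-36)*(-2 + 1/64)) - 1588 = (24 + 4*(-36)*(-127/64)) - 1588 = (24 + 1143/4) - 1588 = 1239/4 - 1588 = -5113/4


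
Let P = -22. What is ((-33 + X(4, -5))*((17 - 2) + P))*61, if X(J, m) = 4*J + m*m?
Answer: -3416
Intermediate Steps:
X(J, m) = m**2 + 4*J (X(J, m) = 4*J + m**2 = m**2 + 4*J)
((-33 + X(4, -5))*((17 - 2) + P))*61 = ((-33 + ((-5)**2 + 4*4))*((17 - 2) - 22))*61 = ((-33 + (25 + 16))*(15 - 22))*61 = ((-33 + 41)*(-7))*61 = (8*(-7))*61 = -56*61 = -3416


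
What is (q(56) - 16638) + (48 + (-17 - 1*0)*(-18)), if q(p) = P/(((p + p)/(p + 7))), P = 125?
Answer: -259419/16 ≈ -16214.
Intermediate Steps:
q(p) = 125*(7 + p)/(2*p) (q(p) = 125/(((p + p)/(p + 7))) = 125/(((2*p)/(7 + p))) = 125/((2*p/(7 + p))) = 125*((7 + p)/(2*p)) = 125*(7 + p)/(2*p))
(q(56) - 16638) + (48 + (-17 - 1*0)*(-18)) = ((125/2)*(7 + 56)/56 - 16638) + (48 + (-17 - 1*0)*(-18)) = ((125/2)*(1/56)*63 - 16638) + (48 + (-17 + 0)*(-18)) = (1125/16 - 16638) + (48 - 17*(-18)) = -265083/16 + (48 + 306) = -265083/16 + 354 = -259419/16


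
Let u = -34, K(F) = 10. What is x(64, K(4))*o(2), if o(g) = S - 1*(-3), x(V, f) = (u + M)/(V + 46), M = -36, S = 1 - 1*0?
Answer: -28/11 ≈ -2.5455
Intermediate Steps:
S = 1 (S = 1 + 0 = 1)
x(V, f) = -70/(46 + V) (x(V, f) = (-34 - 36)/(V + 46) = -70/(46 + V))
o(g) = 4 (o(g) = 1 - 1*(-3) = 1 + 3 = 4)
x(64, K(4))*o(2) = -70/(46 + 64)*4 = -70/110*4 = -70*1/110*4 = -7/11*4 = -28/11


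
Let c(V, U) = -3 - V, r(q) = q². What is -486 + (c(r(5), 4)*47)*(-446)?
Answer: 586450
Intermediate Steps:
-486 + (c(r(5), 4)*47)*(-446) = -486 + ((-3 - 1*5²)*47)*(-446) = -486 + ((-3 - 1*25)*47)*(-446) = -486 + ((-3 - 25)*47)*(-446) = -486 - 28*47*(-446) = -486 - 1316*(-446) = -486 + 586936 = 586450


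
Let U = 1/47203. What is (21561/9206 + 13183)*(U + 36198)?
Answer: 207403723347316505/434550818 ≈ 4.7728e+8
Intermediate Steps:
U = 1/47203 ≈ 2.1185e-5
(21561/9206 + 13183)*(U + 36198) = (21561/9206 + 13183)*(1/47203 + 36198) = (21561*(1/9206) + 13183)*(1708654195/47203) = (21561/9206 + 13183)*(1708654195/47203) = (121384259/9206)*(1708654195/47203) = 207403723347316505/434550818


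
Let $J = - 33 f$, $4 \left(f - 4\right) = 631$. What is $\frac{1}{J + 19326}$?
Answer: $\frac{4}{55953} \approx 7.1489 \cdot 10^{-5}$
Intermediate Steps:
$f = \frac{647}{4}$ ($f = 4 + \frac{1}{4} \cdot 631 = 4 + \frac{631}{4} = \frac{647}{4} \approx 161.75$)
$J = - \frac{21351}{4}$ ($J = \left(-33\right) \frac{647}{4} = - \frac{21351}{4} \approx -5337.8$)
$\frac{1}{J + 19326} = \frac{1}{- \frac{21351}{4} + 19326} = \frac{1}{\frac{55953}{4}} = \frac{4}{55953}$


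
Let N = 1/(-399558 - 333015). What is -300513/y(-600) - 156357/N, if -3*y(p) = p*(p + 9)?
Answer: 4512990912603571/39400 ≈ 1.1454e+11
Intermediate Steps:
y(p) = -p*(9 + p)/3 (y(p) = -p*(p + 9)/3 = -p*(9 + p)/3)
N = -1/732573 (N = 1/(-732573) = -1/732573 ≈ -1.3651e-6)
-300513/y(-600) - 156357/N = -300513*1/(200*(9 - 600)) - 156357/(-1/732573) = -300513/((-⅓*(-600)*(-591))) - 156357*(-732573) = -300513/(-118200) + 114542916561 = -300513*(-1/118200) + 114542916561 = 100171/39400 + 114542916561 = 4512990912603571/39400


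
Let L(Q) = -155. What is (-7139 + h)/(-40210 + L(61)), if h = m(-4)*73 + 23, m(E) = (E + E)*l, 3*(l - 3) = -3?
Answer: 8284/40365 ≈ 0.20523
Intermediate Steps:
l = 2 (l = 3 + (⅓)*(-3) = 3 - 1 = 2)
m(E) = 4*E (m(E) = (E + E)*2 = (2*E)*2 = 4*E)
h = -1145 (h = (4*(-4))*73 + 23 = -16*73 + 23 = -1168 + 23 = -1145)
(-7139 + h)/(-40210 + L(61)) = (-7139 - 1145)/(-40210 - 155) = -8284/(-40365) = -8284*(-1/40365) = 8284/40365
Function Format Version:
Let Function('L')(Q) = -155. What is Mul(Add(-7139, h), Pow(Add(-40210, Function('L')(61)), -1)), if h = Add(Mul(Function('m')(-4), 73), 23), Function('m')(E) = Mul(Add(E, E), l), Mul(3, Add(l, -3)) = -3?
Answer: Rational(8284, 40365) ≈ 0.20523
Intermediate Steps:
l = 2 (l = Add(3, Mul(Rational(1, 3), -3)) = Add(3, -1) = 2)
Function('m')(E) = Mul(4, E) (Function('m')(E) = Mul(Add(E, E), 2) = Mul(Mul(2, E), 2) = Mul(4, E))
h = -1145 (h = Add(Mul(Mul(4, -4), 73), 23) = Add(Mul(-16, 73), 23) = Add(-1168, 23) = -1145)
Mul(Add(-7139, h), Pow(Add(-40210, Function('L')(61)), -1)) = Mul(Add(-7139, -1145), Pow(Add(-40210, -155), -1)) = Mul(-8284, Pow(-40365, -1)) = Mul(-8284, Rational(-1, 40365)) = Rational(8284, 40365)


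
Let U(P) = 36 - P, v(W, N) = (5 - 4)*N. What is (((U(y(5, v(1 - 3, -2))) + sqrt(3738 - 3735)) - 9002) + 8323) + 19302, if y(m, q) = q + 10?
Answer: 18651 + sqrt(3) ≈ 18653.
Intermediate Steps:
v(W, N) = N (v(W, N) = 1*N = N)
y(m, q) = 10 + q
(((U(y(5, v(1 - 3, -2))) + sqrt(3738 - 3735)) - 9002) + 8323) + 19302 = ((((36 - (10 - 2)) + sqrt(3738 - 3735)) - 9002) + 8323) + 19302 = ((((36 - 1*8) + sqrt(3)) - 9002) + 8323) + 19302 = ((((36 - 8) + sqrt(3)) - 9002) + 8323) + 19302 = (((28 + sqrt(3)) - 9002) + 8323) + 19302 = ((-8974 + sqrt(3)) + 8323) + 19302 = (-651 + sqrt(3)) + 19302 = 18651 + sqrt(3)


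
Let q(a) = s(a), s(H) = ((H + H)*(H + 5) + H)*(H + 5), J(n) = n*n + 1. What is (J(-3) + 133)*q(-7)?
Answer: -6006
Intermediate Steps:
J(n) = 1 + n² (J(n) = n² + 1 = 1 + n²)
s(H) = (5 + H)*(H + 2*H*(5 + H)) (s(H) = ((2*H)*(5 + H) + H)*(5 + H) = (2*H*(5 + H) + H)*(5 + H) = (H + 2*H*(5 + H))*(5 + H) = (5 + H)*(H + 2*H*(5 + H)))
q(a) = a*(55 + 2*a² + 21*a)
(J(-3) + 133)*q(-7) = ((1 + (-3)²) + 133)*(-7*(55 + 2*(-7)² + 21*(-7))) = ((1 + 9) + 133)*(-7*(55 + 2*49 - 147)) = (10 + 133)*(-7*(55 + 98 - 147)) = 143*(-7*6) = 143*(-42) = -6006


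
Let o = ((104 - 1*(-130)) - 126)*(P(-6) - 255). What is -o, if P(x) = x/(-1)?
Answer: 26892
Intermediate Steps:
P(x) = -x (P(x) = x*(-1) = -x)
o = -26892 (o = ((104 - 1*(-130)) - 126)*(-1*(-6) - 255) = ((104 + 130) - 126)*(6 - 255) = (234 - 126)*(-249) = 108*(-249) = -26892)
-o = -1*(-26892) = 26892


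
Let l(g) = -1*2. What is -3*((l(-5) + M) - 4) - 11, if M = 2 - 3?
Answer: 10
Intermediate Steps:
M = -1
l(g) = -2
-3*((l(-5) + M) - 4) - 11 = -3*((-2 - 1) - 4) - 11 = -3*(-3 - 4) - 11 = -3*(-7) - 11 = 21 - 11 = 10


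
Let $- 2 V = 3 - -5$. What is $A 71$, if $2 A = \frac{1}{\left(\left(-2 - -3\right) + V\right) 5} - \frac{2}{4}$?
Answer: $- \frac{1207}{60} \approx -20.117$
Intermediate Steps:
$V = -4$ ($V = - \frac{3 - -5}{2} = - \frac{3 + 5}{2} = \left(- \frac{1}{2}\right) 8 = -4$)
$A = - \frac{17}{60}$ ($A = \frac{\frac{1}{\left(\left(-2 - -3\right) - 4\right) 5} - \frac{2}{4}}{2} = \frac{\frac{1}{\left(-2 + 3\right) - 4} \cdot \frac{1}{5} - \frac{1}{2}}{2} = \frac{\frac{1}{1 - 4} \cdot \frac{1}{5} - \frac{1}{2}}{2} = \frac{\frac{1}{-3} \cdot \frac{1}{5} - \frac{1}{2}}{2} = \frac{\left(- \frac{1}{3}\right) \frac{1}{5} - \frac{1}{2}}{2} = \frac{- \frac{1}{15} - \frac{1}{2}}{2} = \frac{1}{2} \left(- \frac{17}{30}\right) = - \frac{17}{60} \approx -0.28333$)
$A 71 = \left(- \frac{17}{60}\right) 71 = - \frac{1207}{60}$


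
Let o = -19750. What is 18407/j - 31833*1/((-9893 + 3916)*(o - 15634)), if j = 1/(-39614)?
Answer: -154213321679434697/211490168 ≈ -7.2918e+8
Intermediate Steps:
j = -1/39614 ≈ -2.5244e-5
18407/j - 31833*1/((-9893 + 3916)*(o - 15634)) = 18407/(-1/39614) - 31833*1/((-19750 - 15634)*(-9893 + 3916)) = 18407*(-39614) - 31833/((-5977*(-35384))) = -729174898 - 31833/211490168 = -154213321679434697/211490168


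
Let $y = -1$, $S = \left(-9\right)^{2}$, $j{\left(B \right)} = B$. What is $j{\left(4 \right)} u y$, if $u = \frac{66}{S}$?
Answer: $- \frac{88}{27} \approx -3.2593$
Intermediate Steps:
$S = 81$
$u = \frac{22}{27}$ ($u = \frac{66}{81} = 66 \cdot \frac{1}{81} = \frac{22}{27} \approx 0.81481$)
$j{\left(4 \right)} u y = 4 \cdot \frac{22}{27} \left(-1\right) = \frac{88}{27} \left(-1\right) = - \frac{88}{27}$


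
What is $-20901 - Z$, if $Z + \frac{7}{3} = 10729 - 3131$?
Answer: $- \frac{85490}{3} \approx -28497.0$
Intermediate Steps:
$Z = \frac{22787}{3}$ ($Z = - \frac{7}{3} + \left(10729 - 3131\right) = - \frac{7}{3} + 7598 = \frac{22787}{3} \approx 7595.7$)
$-20901 - Z = -20901 - \frac{22787}{3} = - \frac{85490}{3}$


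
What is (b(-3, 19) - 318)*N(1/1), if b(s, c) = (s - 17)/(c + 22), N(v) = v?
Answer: -13058/41 ≈ -318.49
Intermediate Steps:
b(s, c) = (-17 + s)/(22 + c)
(b(-3, 19) - 318)*N(1/1) = ((-17 - 3)/(22 + 19) - 318)/1 = (-20/41 - 318)*1 = -13058/41*1 = -13058/41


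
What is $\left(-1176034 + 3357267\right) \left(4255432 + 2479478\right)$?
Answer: $14690407944030$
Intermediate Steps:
$\left(-1176034 + 3357267\right) \left(4255432 + 2479478\right) = 2181233 \cdot 6734910 = 14690407944030$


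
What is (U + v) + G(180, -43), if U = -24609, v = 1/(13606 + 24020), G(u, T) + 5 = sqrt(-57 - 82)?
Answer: -926126363/37626 + I*sqrt(139) ≈ -24614.0 + 11.79*I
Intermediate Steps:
G(u, T) = -5 + I*sqrt(139) (G(u, T) = -5 + sqrt(-57 - 82) = -5 + sqrt(-139) = -5 + I*sqrt(139))
v = 1/37626 ≈ 2.6577e-5
(U + v) + G(180, -43) = (-24609 + 1/37626) + (-5 + I*sqrt(139)) = -925938233/37626 + (-5 + I*sqrt(139)) = -926126363/37626 + I*sqrt(139)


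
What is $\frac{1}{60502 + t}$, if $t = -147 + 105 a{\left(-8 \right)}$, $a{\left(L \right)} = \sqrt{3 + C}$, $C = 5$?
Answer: $\frac{12071}{728527565} - \frac{42 \sqrt{2}}{728527565} \approx 1.6487 \cdot 10^{-5}$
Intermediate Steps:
$a{\left(L \right)} = 2 \sqrt{2}$ ($a{\left(L \right)} = \sqrt{3 + 5} = \sqrt{8} = 2 \sqrt{2}$)
$t = -147 + 210 \sqrt{2}$ ($t = -147 + 105 \cdot 2 \sqrt{2} = -147 + 210 \sqrt{2} \approx 149.98$)
$\frac{1}{60502 + t} = \frac{1}{60502 - \left(147 - 210 \sqrt{2}\right)} = \frac{1}{60355 + 210 \sqrt{2}}$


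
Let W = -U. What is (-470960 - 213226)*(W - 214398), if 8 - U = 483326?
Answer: -183991299120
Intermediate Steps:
U = -483318 (U = 8 - 1*483326 = 8 - 483326 = -483318)
W = 483318 (W = -1*(-483318) = 483318)
(-470960 - 213226)*(W - 214398) = (-470960 - 213226)*(483318 - 214398) = -684186*268920 = -183991299120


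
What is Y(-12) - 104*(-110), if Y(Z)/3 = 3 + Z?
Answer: 11413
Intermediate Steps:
Y(Z) = 9 + 3*Z (Y(Z) = 3*(3 + Z) = 9 + 3*Z)
Y(-12) - 104*(-110) = (9 + 3*(-12)) - 104*(-110) = (9 - 36) + 11440 = -27 + 11440 = 11413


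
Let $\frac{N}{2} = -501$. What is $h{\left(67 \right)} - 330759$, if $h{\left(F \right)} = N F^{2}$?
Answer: $-4828737$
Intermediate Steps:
$N = -1002$ ($N = 2 \left(-501\right) = -1002$)
$h{\left(F \right)} = - 1002 F^{2}$
$h{\left(67 \right)} - 330759 = - 1002 \cdot 67^{2} - 330759 = \left(-1002\right) 4489 - 330759 = -4497978 - 330759 = -4828737$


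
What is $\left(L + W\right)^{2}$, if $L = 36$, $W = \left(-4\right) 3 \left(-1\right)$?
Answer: $2304$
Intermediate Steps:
$W = 12$ ($W = \left(-12\right) \left(-1\right) = 12$)
$\left(L + W\right)^{2} = \left(36 + 12\right)^{2} = 48^{2} = 2304$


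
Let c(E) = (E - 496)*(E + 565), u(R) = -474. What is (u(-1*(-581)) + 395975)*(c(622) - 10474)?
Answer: 55009443088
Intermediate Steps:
c(E) = (-496 + E)*(565 + E)
(u(-1*(-581)) + 395975)*(c(622) - 10474) = (-474 + 395975)*((-280240 + 622² + 69*622) - 10474) = 395501*((-280240 + 386884 + 42918) - 10474) = 395501*(149562 - 10474) = 395501*139088 = 55009443088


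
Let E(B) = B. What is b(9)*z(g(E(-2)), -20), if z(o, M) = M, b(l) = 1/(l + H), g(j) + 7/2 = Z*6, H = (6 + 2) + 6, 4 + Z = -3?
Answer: -20/23 ≈ -0.86957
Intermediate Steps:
Z = -7 (Z = -4 - 3 = -7)
H = 14 (H = 8 + 6 = 14)
g(j) = -91/2 (g(j) = -7/2 - 7*6 = -7/2 - 42 = -91/2)
b(l) = 1/(14 + l) (b(l) = 1/(l + 14) = 1/(14 + l))
b(9)*z(g(E(-2)), -20) = -20/(14 + 9) = -20/23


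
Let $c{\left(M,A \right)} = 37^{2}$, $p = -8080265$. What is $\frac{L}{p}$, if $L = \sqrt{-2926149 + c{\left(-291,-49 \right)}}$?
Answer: $- \frac{2 i \sqrt{731195}}{8080265} \approx - 0.00021165 i$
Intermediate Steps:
$c{\left(M,A \right)} = 1369$
$L = 2 i \sqrt{731195}$ ($L = \sqrt{-2926149 + 1369} = \sqrt{-2924780} = 2 i \sqrt{731195} \approx 1710.2 i$)
$\frac{L}{p} = \frac{2 i \sqrt{731195}}{-8080265} = 2 i \sqrt{731195} \left(- \frac{1}{8080265}\right) = - \frac{2 i \sqrt{731195}}{8080265}$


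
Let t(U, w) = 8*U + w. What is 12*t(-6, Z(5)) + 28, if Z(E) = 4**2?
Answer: -356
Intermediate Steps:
Z(E) = 16
t(U, w) = w + 8*U
12*t(-6, Z(5)) + 28 = 12*(16 + 8*(-6)) + 28 = 12*(16 - 48) + 28 = 12*(-32) + 28 = -384 + 28 = -356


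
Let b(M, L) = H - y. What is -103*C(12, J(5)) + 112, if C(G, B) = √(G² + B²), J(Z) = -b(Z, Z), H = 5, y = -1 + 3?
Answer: 112 - 309*√17 ≈ -1162.0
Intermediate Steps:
y = 2
b(M, L) = 3 (b(M, L) = 5 - 1*2 = 5 - 2 = 3)
J(Z) = -3 (J(Z) = -1*3 = -3)
C(G, B) = √(B² + G²)
-103*C(12, J(5)) + 112 = -103*√((-3)² + 12²) + 112 = -103*√(9 + 144) + 112 = -309*√17 + 112 = 112 - 309*√17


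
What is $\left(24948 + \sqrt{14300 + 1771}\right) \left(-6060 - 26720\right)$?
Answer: $-817795440 - 32780 \sqrt{16071} \approx -8.2195 \cdot 10^{8}$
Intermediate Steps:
$\left(24948 + \sqrt{14300 + 1771}\right) \left(-6060 - 26720\right) = \left(24948 + \sqrt{16071}\right) \left(-32780\right) = -817795440 - 32780 \sqrt{16071}$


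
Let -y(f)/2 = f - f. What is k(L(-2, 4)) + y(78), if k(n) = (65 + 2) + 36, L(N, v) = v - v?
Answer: 103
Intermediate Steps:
L(N, v) = 0
k(n) = 103 (k(n) = 67 + 36 = 103)
y(f) = 0 (y(f) = -2*(f - f) = -2*0 = 0)
k(L(-2, 4)) + y(78) = 103 + 0 = 103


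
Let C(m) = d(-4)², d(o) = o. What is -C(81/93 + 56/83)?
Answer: -16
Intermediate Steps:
C(m) = 16 (C(m) = (-4)² = 16)
-C(81/93 + 56/83) = -1*16 = -16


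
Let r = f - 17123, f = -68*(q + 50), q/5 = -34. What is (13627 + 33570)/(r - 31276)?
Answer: -47197/40239 ≈ -1.1729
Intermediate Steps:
q = -170 (q = 5*(-34) = -170)
f = 8160 (f = -68*(-170 + 50) = -68*(-120) = 8160)
r = -8963 (r = 8160 - 17123 = -8963)
(13627 + 33570)/(r - 31276) = (13627 + 33570)/(-8963 - 31276) = 47197/(-40239) = 47197*(-1/40239) = -47197/40239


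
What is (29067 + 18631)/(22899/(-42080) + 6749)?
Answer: 2007131840/283975021 ≈ 7.0680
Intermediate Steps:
(29067 + 18631)/(22899/(-42080) + 6749) = 47698/(22899*(-1/42080) + 6749) = 47698/(-22899/42080 + 6749) = 47698/(283975021/42080) = 47698*(42080/283975021) = 2007131840/283975021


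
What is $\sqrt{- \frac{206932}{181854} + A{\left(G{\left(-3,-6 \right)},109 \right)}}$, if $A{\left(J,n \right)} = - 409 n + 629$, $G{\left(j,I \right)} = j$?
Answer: $\frac{i \sqrt{40376911977910}}{30309} \approx 209.65 i$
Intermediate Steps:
$A{\left(J,n \right)} = 629 - 409 n$
$\sqrt{- \frac{206932}{181854} + A{\left(G{\left(-3,-6 \right)},109 \right)}} = \sqrt{- \frac{206932}{181854} + \left(629 - 44581\right)} = \sqrt{\left(-206932\right) \frac{1}{181854} + \left(629 - 44581\right)} = \sqrt{- \frac{103466}{90927} - 43952} = \sqrt{- \frac{3996526970}{90927}} = \frac{i \sqrt{40376911977910}}{30309}$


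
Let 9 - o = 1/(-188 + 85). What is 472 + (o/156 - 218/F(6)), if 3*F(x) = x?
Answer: 1458403/4017 ≈ 363.06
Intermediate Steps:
o = 928/103 (o = 9 - 1/(-188 + 85) = 9 - 1/(-103) = 9 - 1*(-1/103) = 9 + 1/103 = 928/103 ≈ 9.0097)
F(x) = x/3
472 + (o/156 - 218/F(6)) = 472 + ((928/103)/156 - 218/((1/3)*6)) = 472 + ((928/103)*(1/156) - 218/2) = 472 + (232/4017 - 218*1/2) = 472 + (232/4017 - 109) = 472 - 437621/4017 = 1458403/4017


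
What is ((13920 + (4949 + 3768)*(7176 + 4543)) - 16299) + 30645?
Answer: 102182789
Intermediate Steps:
((13920 + (4949 + 3768)*(7176 + 4543)) - 16299) + 30645 = ((13920 + 8717*11719) - 16299) + 30645 = ((13920 + 102154523) - 16299) + 30645 = (102168443 - 16299) + 30645 = 102152144 + 30645 = 102182789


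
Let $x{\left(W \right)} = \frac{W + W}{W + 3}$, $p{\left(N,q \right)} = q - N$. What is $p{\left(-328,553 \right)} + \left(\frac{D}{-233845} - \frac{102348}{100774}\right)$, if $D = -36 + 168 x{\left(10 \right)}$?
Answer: $\frac{134792099104201}{153175724195} \approx 879.98$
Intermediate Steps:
$x{\left(W \right)} = \frac{2 W}{3 + W}$
$D = \frac{2892}{13}$ ($D = -36 + 168 \cdot 2 \cdot 10 \frac{1}{3 + 10} = -36 + 168 \cdot 2 \cdot 10 \cdot \frac{1}{13} = -36 + 168 \cdot \frac{20}{13} = -36 + \frac{3360}{13} = \frac{2892}{13} \approx 222.46$)
$p{\left(-328,553 \right)} + \left(\frac{D}{-233845} - \frac{102348}{100774}\right) = \left(553 - -328\right) + \left(\frac{2892}{13 \left(-233845\right)} - \frac{102348}{100774}\right) = \left(553 + 328\right) + \left(\frac{2892}{13} \left(- \frac{1}{233845}\right) - \frac{51174}{50387}\right) = 881 - \frac{155713911594}{153175724195} = \frac{134792099104201}{153175724195}$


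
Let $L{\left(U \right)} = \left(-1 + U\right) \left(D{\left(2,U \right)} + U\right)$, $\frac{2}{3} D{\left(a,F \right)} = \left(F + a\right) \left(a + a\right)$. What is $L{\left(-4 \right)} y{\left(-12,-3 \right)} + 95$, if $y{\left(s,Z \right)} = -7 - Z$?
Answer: $-225$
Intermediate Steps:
$D{\left(a,F \right)} = 3 a \left(F + a\right)$ ($D{\left(a,F \right)} = \frac{3 \left(F + a\right) \left(a + a\right)}{2} = \frac{3 \left(F + a\right) 2 a}{2} = \frac{3 \cdot 2 a \left(F + a\right)}{2} = 3 a \left(F + a\right)$)
$L{\left(U \right)} = \left(-1 + U\right) \left(12 + 7 U\right)$ ($L{\left(U \right)} = \left(-1 + U\right) \left(3 \cdot 2 \left(U + 2\right) + U\right) = \left(-1 + U\right) \left(3 \cdot 2 \left(2 + U\right) + U\right) = \left(-1 + U\right) \left(\left(12 + 6 U\right) + U\right) = \left(-1 + U\right) \left(12 + 7 U\right)$)
$L{\left(-4 \right)} y{\left(-12,-3 \right)} + 95 = \left(-12 + 5 \left(-4\right) + 7 \left(-4\right)^{2}\right) \left(-7 - -3\right) + 95 = \left(-12 - 20 + 7 \cdot 16\right) \left(-7 + 3\right) + 95 = \left(-12 - 20 + 112\right) \left(-4\right) + 95 = 80 \left(-4\right) + 95 = -320 + 95 = -225$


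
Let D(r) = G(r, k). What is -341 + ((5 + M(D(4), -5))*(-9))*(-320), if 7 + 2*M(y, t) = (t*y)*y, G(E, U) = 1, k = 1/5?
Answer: -3221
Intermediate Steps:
k = 1/5 ≈ 0.20000
D(r) = 1
M(y, t) = -7/2 + t*y**2/2 (M(y, t) = -7/2 + ((t*y)*y)/2 = -7/2 + (t*y**2)/2 = -7/2 + t*y**2/2)
-341 + ((5 + M(D(4), -5))*(-9))*(-320) = -341 + ((5 + (-7/2 + (1/2)*(-5)*1**2))*(-9))*(-320) = -341 + ((5 + (-7/2 + (1/2)*(-5)*1))*(-9))*(-320) = -341 + ((5 + (-7/2 - 5/2))*(-9))*(-320) = -341 + ((5 - 6)*(-9))*(-320) = -341 - 1*(-9)*(-320) = -341 + 9*(-320) = -341 - 2880 = -3221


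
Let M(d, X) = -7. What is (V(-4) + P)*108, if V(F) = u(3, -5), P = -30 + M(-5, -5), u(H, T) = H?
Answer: -3672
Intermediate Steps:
P = -37 (P = -30 - 7 = -37)
V(F) = 3
(V(-4) + P)*108 = (3 - 37)*108 = -34*108 = -3672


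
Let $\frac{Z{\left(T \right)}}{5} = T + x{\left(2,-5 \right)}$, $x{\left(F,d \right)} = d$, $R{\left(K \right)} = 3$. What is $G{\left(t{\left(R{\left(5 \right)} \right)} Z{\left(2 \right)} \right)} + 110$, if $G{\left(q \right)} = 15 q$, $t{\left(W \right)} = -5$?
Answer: $1235$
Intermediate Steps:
$Z{\left(T \right)} = -25 + 5 T$ ($Z{\left(T \right)} = 5 \left(T - 5\right) = 5 \left(-5 + T\right) = -25 + 5 T$)
$G{\left(t{\left(R{\left(5 \right)} \right)} Z{\left(2 \right)} \right)} + 110 = 15 \left(- 5 \left(-25 + 5 \cdot 2\right)\right) + 110 = 15 \left(- 5 \left(-25 + 10\right)\right) + 110 = 15 \left(\left(-5\right) \left(-15\right)\right) + 110 = 15 \cdot 75 + 110 = 1125 + 110 = 1235$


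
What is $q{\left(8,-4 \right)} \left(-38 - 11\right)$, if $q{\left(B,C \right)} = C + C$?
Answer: $392$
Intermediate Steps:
$q{\left(B,C \right)} = 2 C$
$q{\left(8,-4 \right)} \left(-38 - 11\right) = 2 \left(-4\right) \left(-38 - 11\right) = \left(-8\right) \left(-49\right) = 392$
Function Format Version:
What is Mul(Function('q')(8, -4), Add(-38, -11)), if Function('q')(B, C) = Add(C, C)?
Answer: 392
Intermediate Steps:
Function('q')(B, C) = Mul(2, C)
Mul(Function('q')(8, -4), Add(-38, -11)) = Mul(Mul(2, -4), Add(-38, -11)) = Mul(-8, -49) = 392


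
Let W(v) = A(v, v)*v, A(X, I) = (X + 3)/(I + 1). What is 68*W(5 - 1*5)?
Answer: 0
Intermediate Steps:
A(X, I) = (3 + X)/(1 + I)
W(v) = v*(3 + v)/(1 + v) (W(v) = ((3 + v)/(1 + v))*v = v*(3 + v)/(1 + v))
68*W(5 - 1*5) = 68*((5 - 1*5)*(3 + (5 - 1*5))/(1 + (5 - 1*5))) = 68*((5 - 5)*(3 + (5 - 5))/(1 + (5 - 5))) = 68*(0*(3 + 0)/(1 + 0)) = 68*(0*3/1) = 68*(0*1*3) = 68*0 = 0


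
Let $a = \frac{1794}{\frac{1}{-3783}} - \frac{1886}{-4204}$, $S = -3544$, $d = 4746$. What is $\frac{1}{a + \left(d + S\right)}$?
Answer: $- \frac{2102}{14263120057} \approx -1.4737 \cdot 10^{-7}$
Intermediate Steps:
$a = - \frac{14265646661}{2102}$ ($a = \frac{1794}{- \frac{1}{3783}} - - \frac{943}{2102} = 1794 \left(-3783\right) + \frac{943}{2102} = -6786702 + \frac{943}{2102} = - \frac{14265646661}{2102} \approx -6.7867 \cdot 10^{6}$)
$\frac{1}{a + \left(d + S\right)} = \frac{1}{- \frac{14265646661}{2102} + \left(4746 - 3544\right)} = \frac{1}{- \frac{14265646661}{2102} + 1202} = \frac{1}{- \frac{14263120057}{2102}} = - \frac{2102}{14263120057}$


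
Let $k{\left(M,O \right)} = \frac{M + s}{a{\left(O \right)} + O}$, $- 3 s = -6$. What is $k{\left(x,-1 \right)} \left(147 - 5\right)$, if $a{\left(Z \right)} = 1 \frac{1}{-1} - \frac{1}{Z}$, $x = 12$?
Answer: $-1988$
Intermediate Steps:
$s = 2$ ($s = \left(- \frac{1}{3}\right) \left(-6\right) = 2$)
$a{\left(Z \right)} = -1 - \frac{1}{Z}$ ($a{\left(Z \right)} = 1 \left(-1\right) - \frac{1}{Z} = -1 - \frac{1}{Z}$)
$k{\left(M,O \right)} = \frac{2 + M}{O + \frac{-1 - O}{O}}$ ($k{\left(M,O \right)} = \frac{M + 2}{\frac{-1 - O}{O} + O} = \frac{2 + M}{O + \frac{-1 - O}{O}}$)
$k{\left(x,-1 \right)} \left(147 - 5\right) = - \frac{2 + 12}{-1 + \left(-1\right)^{2} - -1} \left(147 - 5\right) = \left(-1\right) \frac{1}{-1 + 1 + 1} \cdot 14 \cdot 142 = \left(-1\right) 1^{-1} \cdot 14 \cdot 142 = \left(-1\right) 1 \cdot 14 \cdot 142 = \left(-14\right) 142 = -1988$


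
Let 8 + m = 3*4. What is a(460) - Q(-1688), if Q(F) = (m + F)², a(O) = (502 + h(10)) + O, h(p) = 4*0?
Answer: -2834894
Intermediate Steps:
m = 4 (m = -8 + 3*4 = -8 + 12 = 4)
h(p) = 0
a(O) = 502 + O (a(O) = (502 + 0) + O = 502 + O)
Q(F) = (4 + F)²
a(460) - Q(-1688) = (502 + 460) - (4 - 1688)² = 962 - 1*(-1684)² = 962 - 1*2835856 = 962 - 2835856 = -2834894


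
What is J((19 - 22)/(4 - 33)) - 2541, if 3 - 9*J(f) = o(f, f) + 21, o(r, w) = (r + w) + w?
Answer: -73748/29 ≈ -2543.0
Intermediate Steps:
o(r, w) = r + 2*w
J(f) = -2 - f/3 (J(f) = 1/3 - ((f + 2*f) + 21)/9 = 1/3 - (3*f + 21)/9 = 1/3 - (21 + 3*f)/9 = 1/3 + (-7/3 - f/3) = -2 - f/3)
J((19 - 22)/(4 - 33)) - 2541 = (-2 - (19 - 22)/(3*(4 - 33))) - 2541 = (-2 - (-1)/(-29)) - 2541 = (-2 - (-1)*(-1)/29) - 2541 = (-2 - 1/3*3/29) - 2541 = (-2 - 1/29) - 2541 = -59/29 - 2541 = -73748/29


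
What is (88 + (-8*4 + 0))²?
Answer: 3136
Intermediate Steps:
(88 + (-8*4 + 0))² = (88 + (-32 + 0))² = (88 - 32)² = 56² = 3136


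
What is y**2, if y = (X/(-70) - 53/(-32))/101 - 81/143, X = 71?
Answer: 82081842369409/261668152345600 ≈ 0.31369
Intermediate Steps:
y = -9059903/16176160 (y = (71/(-70) - 53/(-32))/101 - 81/143 = (71*(-1/70) - 53*(-1/32))*(1/101) - 81*1/143 = (-71/70 + 53/32)*(1/101) - 81/143 = (719/1120)*(1/101) - 81/143 = 719/113120 - 81/143 = -9059903/16176160 ≈ -0.56008)
y**2 = (-9059903/16176160)**2 = 82081842369409/261668152345600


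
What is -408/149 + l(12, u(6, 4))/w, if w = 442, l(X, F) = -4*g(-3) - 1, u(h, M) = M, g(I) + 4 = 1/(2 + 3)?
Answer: -891101/329290 ≈ -2.7061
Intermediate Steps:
g(I) = -19/5 (g(I) = -4 + 1/(2 + 3) = -4 + 1/5 = -19/5)
l(X, F) = 71/5 (l(X, F) = -4*(-19/5) - 1 = 76/5 - 1 = 71/5)
-408/149 + l(12, u(6, 4))/w = -408/149 + (71/5)/442 = -408*1/149 + (71/5)*(1/442) = -408/149 + 71/2210 = -891101/329290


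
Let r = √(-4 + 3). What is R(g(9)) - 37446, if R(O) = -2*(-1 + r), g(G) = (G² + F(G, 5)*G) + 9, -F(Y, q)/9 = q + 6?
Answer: -37444 - 2*I ≈ -37444.0 - 2.0*I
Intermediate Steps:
F(Y, q) = -54 - 9*q (F(Y, q) = -9*(q + 6) = -9*(6 + q) = -54 - 9*q)
r = I (r = √(-1) = I ≈ 1.0*I)
g(G) = 9 + G² - 99*G (g(G) = (G² + (-54 - 9*5)*G) + 9 = (G² + (-54 - 45)*G) + 9 = (G² - 99*G) + 9 = 9 + G² - 99*G)
R(O) = 2 - 2*I (R(O) = -2*(-1 + I) = 2 - 2*I)
R(g(9)) - 37446 = (2 - 2*I) - 37446 = -37444 - 2*I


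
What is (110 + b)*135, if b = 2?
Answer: 15120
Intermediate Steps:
(110 + b)*135 = (110 + 2)*135 = 112*135 = 15120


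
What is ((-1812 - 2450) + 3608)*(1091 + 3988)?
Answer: -3321666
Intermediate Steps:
((-1812 - 2450) + 3608)*(1091 + 3988) = (-4262 + 3608)*5079 = -654*5079 = -3321666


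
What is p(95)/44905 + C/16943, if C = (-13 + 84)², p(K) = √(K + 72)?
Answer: 5041/16943 + √167/44905 ≈ 0.29781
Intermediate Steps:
p(K) = √(72 + K)
C = 5041 (C = 71² = 5041)
p(95)/44905 + C/16943 = √(72 + 95)/44905 + 5041/16943 = √167*(1/44905) + 5041*(1/16943) = √167/44905 + 5041/16943 = 5041/16943 + √167/44905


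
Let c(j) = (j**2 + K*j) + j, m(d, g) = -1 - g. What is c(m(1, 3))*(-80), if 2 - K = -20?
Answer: 6080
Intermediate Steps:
K = 22 (K = 2 - 1*(-20) = 2 + 20 = 22)
c(j) = j**2 + 23*j (c(j) = (j**2 + 22*j) + j = j**2 + 23*j)
c(m(1, 3))*(-80) = ((-1 - 1*3)*(23 + (-1 - 1*3)))*(-80) = ((-1 - 3)*(23 + (-1 - 3)))*(-80) = -4*(23 - 4)*(-80) = -4*19*(-80) = -76*(-80) = 6080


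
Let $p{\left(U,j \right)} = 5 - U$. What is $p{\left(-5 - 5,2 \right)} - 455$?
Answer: $-440$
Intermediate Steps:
$p{\left(-5 - 5,2 \right)} - 455 = \left(5 - \left(-5 - 5\right)\right) - 455 = \left(5 - -10\right) - 455 = \left(5 + 10\right) - 455 = 15 - 455 = -440$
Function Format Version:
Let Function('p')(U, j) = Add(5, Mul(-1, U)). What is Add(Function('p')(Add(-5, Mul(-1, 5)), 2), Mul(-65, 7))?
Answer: -440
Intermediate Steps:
Add(Function('p')(Add(-5, Mul(-1, 5)), 2), Mul(-65, 7)) = Add(Add(5, Mul(-1, Add(-5, Mul(-1, 5)))), Mul(-65, 7)) = Add(Add(5, Mul(-1, Add(-5, -5))), -455) = Add(Add(5, Mul(-1, -10)), -455) = Add(Add(5, 10), -455) = Add(15, -455) = -440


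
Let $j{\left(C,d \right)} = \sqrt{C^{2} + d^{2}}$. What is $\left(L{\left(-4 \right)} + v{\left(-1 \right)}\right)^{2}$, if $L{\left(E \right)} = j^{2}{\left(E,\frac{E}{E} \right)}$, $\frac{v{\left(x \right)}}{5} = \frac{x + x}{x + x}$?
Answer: $484$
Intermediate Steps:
$v{\left(x \right)} = 5$ ($v{\left(x \right)} = 5 \frac{x + x}{x + x} = 5 \frac{2 x}{2 x} = 5 \cdot 2 x \frac{1}{2 x} = 5 \cdot 1 = 5$)
$L{\left(E \right)} = 1 + E^{2}$ ($L{\left(E \right)} = \left(\sqrt{E^{2} + \left(\frac{E}{E}\right)^{2}}\right)^{2} = \left(\sqrt{E^{2} + 1^{2}}\right)^{2} = \left(\sqrt{E^{2} + 1}\right)^{2} = \left(\sqrt{1 + E^{2}}\right)^{2} = 1 + E^{2}$)
$\left(L{\left(-4 \right)} + v{\left(-1 \right)}\right)^{2} = \left(\left(1 + \left(-4\right)^{2}\right) + 5\right)^{2} = \left(\left(1 + 16\right) + 5\right)^{2} = \left(17 + 5\right)^{2} = 22^{2} = 484$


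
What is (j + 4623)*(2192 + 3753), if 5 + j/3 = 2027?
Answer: 63546105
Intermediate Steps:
j = 6066 (j = -15 + 3*2027 = -15 + 6081 = 6066)
(j + 4623)*(2192 + 3753) = (6066 + 4623)*(2192 + 3753) = 10689*5945 = 63546105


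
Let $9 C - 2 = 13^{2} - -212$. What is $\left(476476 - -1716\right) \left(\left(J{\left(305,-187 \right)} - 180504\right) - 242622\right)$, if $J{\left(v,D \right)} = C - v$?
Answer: $- \frac{1822148703232}{9} \approx -2.0246 \cdot 10^{11}$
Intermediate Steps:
$C = \frac{383}{9}$ ($C = \frac{2}{9} + \frac{13^{2} - -212}{9} = \frac{2}{9} + \frac{169 + 212}{9} = \frac{2}{9} + \frac{1}{9} \cdot 381 = \frac{2}{9} + \frac{127}{3} = \frac{383}{9} \approx 42.556$)
$J{\left(v,D \right)} = \frac{383}{9} - v$
$\left(476476 - -1716\right) \left(\left(J{\left(305,-187 \right)} - 180504\right) - 242622\right) = \left(476476 - -1716\right) \left(\left(\left(\frac{383}{9} - 305\right) - 180504\right) - 242622\right) = \left(476476 + 1716\right) \left(\left(\left(\frac{383}{9} - 305\right) - 180504\right) - 242622\right) = 478192 \left(\left(- \frac{2362}{9} - 180504\right) - 242622\right) = 478192 \left(- \frac{1626898}{9} - 242622\right) = 478192 \left(- \frac{3810496}{9}\right) = - \frac{1822148703232}{9}$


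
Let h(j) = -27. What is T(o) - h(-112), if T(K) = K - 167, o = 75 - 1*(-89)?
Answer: 24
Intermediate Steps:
o = 164 (o = 75 + 89 = 164)
T(K) = -167 + K
T(o) - h(-112) = (-167 + 164) - 1*(-27) = -3 + 27 = 24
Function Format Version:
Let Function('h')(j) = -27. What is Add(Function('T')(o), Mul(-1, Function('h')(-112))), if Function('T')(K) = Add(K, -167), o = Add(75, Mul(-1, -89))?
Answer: 24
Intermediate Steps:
o = 164 (o = Add(75, 89) = 164)
Function('T')(K) = Add(-167, K)
Add(Function('T')(o), Mul(-1, Function('h')(-112))) = Add(Add(-167, 164), Mul(-1, -27)) = Add(-3, 27) = 24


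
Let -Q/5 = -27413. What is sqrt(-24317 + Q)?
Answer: 2*sqrt(28187) ≈ 335.78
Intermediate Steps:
Q = 137065 (Q = -5*(-27413) = 137065)
sqrt(-24317 + Q) = sqrt(-24317 + 137065) = sqrt(112748) = 2*sqrt(28187)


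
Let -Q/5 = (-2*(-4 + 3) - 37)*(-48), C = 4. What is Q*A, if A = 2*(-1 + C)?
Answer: -50400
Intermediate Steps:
A = 6 (A = 2*(-1 + 4) = 2*3 = 6)
Q = -8400 (Q = -5*(-2*(-4 + 3) - 37)*(-48) = -5*(-2*(-1) - 37)*(-48) = -5*(2 - 37)*(-48) = -(-175)*(-48) = -5*1680 = -8400)
Q*A = -8400*6 = -50400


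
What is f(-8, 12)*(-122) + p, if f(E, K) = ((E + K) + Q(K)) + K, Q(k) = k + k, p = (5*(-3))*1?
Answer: -4895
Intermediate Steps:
p = -15 (p = -15*1 = -15)
Q(k) = 2*k
f(E, K) = E + 4*K (f(E, K) = ((E + K) + 2*K) + K = (E + 3*K) + K = E + 4*K)
f(-8, 12)*(-122) + p = (-8 + 4*12)*(-122) - 15 = (-8 + 48)*(-122) - 15 = 40*(-122) - 15 = -4880 - 15 = -4895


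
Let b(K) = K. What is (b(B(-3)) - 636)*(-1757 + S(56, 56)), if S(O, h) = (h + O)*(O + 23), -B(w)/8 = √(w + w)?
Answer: -4509876 - 56728*I*√6 ≈ -4.5099e+6 - 1.3895e+5*I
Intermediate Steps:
B(w) = -8*√2*√w (B(w) = -8*√(w + w) = -8*√2*√w)
S(O, h) = (23 + O)*(O + h) (S(O, h) = (O + h)*(23 + O) = (23 + O)*(O + h))
(b(B(-3)) - 636)*(-1757 + S(56, 56)) = (-8*√2*√(-3) - 636)*(-1757 + (56² + 23*56 + 23*56 + 56*56)) = (-8*√2*I*√3 - 636)*(-1757 + (3136 + 1288 + 1288 + 3136)) = (-8*I*√6 - 636)*(-1757 + 8848) = (-636 - 8*I*√6)*7091 = -4509876 - 56728*I*√6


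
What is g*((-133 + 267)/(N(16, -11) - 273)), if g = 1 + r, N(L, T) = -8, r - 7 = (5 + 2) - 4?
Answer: -1474/281 ≈ -5.2456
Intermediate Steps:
r = 10 (r = 7 + ((5 + 2) - 4) = 7 + (7 - 4) = 7 + 3 = 10)
g = 11 (g = 1 + 10 = 11)
g*((-133 + 267)/(N(16, -11) - 273)) = 11*((-133 + 267)/(-8 - 273)) = 11*(134/(-281)) = 11*(134*(-1/281)) = 11*(-134/281) = -1474/281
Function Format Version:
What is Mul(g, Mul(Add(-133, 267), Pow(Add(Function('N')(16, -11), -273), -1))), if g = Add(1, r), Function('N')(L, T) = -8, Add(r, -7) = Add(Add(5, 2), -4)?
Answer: Rational(-1474, 281) ≈ -5.2456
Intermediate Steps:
r = 10 (r = Add(7, Add(Add(5, 2), -4)) = Add(7, Add(7, -4)) = Add(7, 3) = 10)
g = 11 (g = Add(1, 10) = 11)
Mul(g, Mul(Add(-133, 267), Pow(Add(Function('N')(16, -11), -273), -1))) = Mul(11, Mul(Add(-133, 267), Pow(Add(-8, -273), -1))) = Mul(11, Mul(134, Pow(-281, -1))) = Mul(11, Mul(134, Rational(-1, 281))) = Mul(11, Rational(-134, 281)) = Rational(-1474, 281)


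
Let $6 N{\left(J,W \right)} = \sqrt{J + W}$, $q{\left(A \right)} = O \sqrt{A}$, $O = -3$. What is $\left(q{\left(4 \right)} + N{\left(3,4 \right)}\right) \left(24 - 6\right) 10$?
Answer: $-1080 + 30 \sqrt{7} \approx -1000.6$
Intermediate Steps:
$q{\left(A \right)} = - 3 \sqrt{A}$
$N{\left(J,W \right)} = \frac{\sqrt{J + W}}{6}$
$\left(q{\left(4 \right)} + N{\left(3,4 \right)}\right) \left(24 - 6\right) 10 = \left(- 3 \sqrt{4} + \frac{\sqrt{3 + 4}}{6}\right) \left(24 - 6\right) 10 = \left(\left(-3\right) 2 + \frac{\sqrt{7}}{6}\right) 18 \cdot 10 = \left(-6 + \frac{\sqrt{7}}{6}\right) 18 \cdot 10 = \left(-108 + 3 \sqrt{7}\right) 10 = -1080 + 30 \sqrt{7}$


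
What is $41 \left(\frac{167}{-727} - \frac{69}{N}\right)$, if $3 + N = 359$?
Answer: $- \frac{4494215}{258812} \approx -17.365$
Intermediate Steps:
$N = 356$ ($N = -3 + 359 = 356$)
$41 \left(\frac{167}{-727} - \frac{69}{N}\right) = 41 \left(\frac{167}{-727} - \frac{69}{356}\right) = 41 \left(167 \left(- \frac{1}{727}\right) - \frac{69}{356}\right) = 41 \left(- \frac{167}{727} - \frac{69}{356}\right) = 41 \left(- \frac{109615}{258812}\right) = - \frac{4494215}{258812}$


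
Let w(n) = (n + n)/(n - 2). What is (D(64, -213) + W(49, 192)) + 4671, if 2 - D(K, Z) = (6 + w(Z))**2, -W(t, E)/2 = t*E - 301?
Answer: -628877381/46225 ≈ -13605.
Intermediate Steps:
w(n) = 2*n/(-2 + n) (w(n) = (2*n)/(-2 + n) = 2*n/(-2 + n))
W(t, E) = 602 - 2*E*t (W(t, E) = -2*(t*E - 301) = -2*(E*t - 301) = -2*(-301 + E*t) = 602 - 2*E*t)
D(K, Z) = 2 - (6 + 2*Z/(-2 + Z))**2
(D(64, -213) + W(49, 192)) + 4671 = (2*(-68 - 31*(-213)**2 + 92*(-213))/(4 + (-213)**2 - 4*(-213)) + (602 - 2*192*49)) + 4671 = (2*(-68 - 31*45369 - 19596)/(4 + 45369 + 852) + (602 - 18816)) + 4671 = (2*(-68 - 1406439 - 19596)/46225 - 18214) + 4671 = (2*(1/46225)*(-1426103) - 18214) + 4671 = (-2852206/46225 - 18214) + 4671 = -844794356/46225 + 4671 = -628877381/46225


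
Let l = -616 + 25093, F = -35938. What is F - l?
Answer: -60415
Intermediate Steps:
l = 24477
F - l = -35938 - 1*24477 = -35938 - 24477 = -60415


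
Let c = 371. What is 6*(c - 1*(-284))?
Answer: 3930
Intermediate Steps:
6*(c - 1*(-284)) = 6*(371 - 1*(-284)) = 6*(371 + 284) = 6*655 = 3930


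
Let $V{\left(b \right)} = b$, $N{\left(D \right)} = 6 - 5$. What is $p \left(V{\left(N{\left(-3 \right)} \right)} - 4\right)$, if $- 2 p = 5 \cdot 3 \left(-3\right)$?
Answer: $- \frac{135}{2} \approx -67.5$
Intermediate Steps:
$N{\left(D \right)} = 1$
$p = \frac{45}{2}$ ($p = - \frac{5 \cdot 3 \left(-3\right)}{2} = - \frac{15 \left(-3\right)}{2} = \left(- \frac{1}{2}\right) \left(-45\right) = \frac{45}{2} \approx 22.5$)
$p \left(V{\left(N{\left(-3 \right)} \right)} - 4\right) = \frac{45 \left(1 - 4\right)}{2} = \frac{45}{2} \left(-3\right) = - \frac{135}{2}$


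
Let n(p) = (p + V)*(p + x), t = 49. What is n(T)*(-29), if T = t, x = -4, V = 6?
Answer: -71775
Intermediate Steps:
T = 49
n(p) = (-4 + p)*(6 + p) (n(p) = (p + 6)*(p - 4) = (6 + p)*(-4 + p) = (-4 + p)*(6 + p))
n(T)*(-29) = (-24 + 49² + 2*49)*(-29) = (-24 + 2401 + 98)*(-29) = 2475*(-29) = -71775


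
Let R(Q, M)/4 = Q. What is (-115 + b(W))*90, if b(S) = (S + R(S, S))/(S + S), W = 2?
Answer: -10125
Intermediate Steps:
R(Q, M) = 4*Q
b(S) = 5/2 (b(S) = (S + 4*S)/(S + S) = (5*S)/((2*S)) = (5*S)*(1/(2*S)) = 5/2)
(-115 + b(W))*90 = (-115 + 5/2)*90 = -225/2*90 = -10125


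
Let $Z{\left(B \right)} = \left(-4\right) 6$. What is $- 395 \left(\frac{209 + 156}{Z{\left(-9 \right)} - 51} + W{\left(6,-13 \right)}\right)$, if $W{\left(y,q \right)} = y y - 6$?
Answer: $- \frac{29783}{3} \approx -9927.7$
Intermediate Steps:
$Z{\left(B \right)} = -24$
$W{\left(y,q \right)} = -6 + y^{2}$ ($W{\left(y,q \right)} = y^{2} - 6 = -6 + y^{2}$)
$- 395 \left(\frac{209 + 156}{Z{\left(-9 \right)} - 51} + W{\left(6,-13 \right)}\right) = - 395 \left(\frac{209 + 156}{-24 - 51} - \left(6 - 6^{2}\right)\right) = - 395 \left(\frac{365}{-75} + \left(-6 + 36\right)\right) = - 395 \left(365 \left(- \frac{1}{75}\right) + 30\right) = - 395 \left(- \frac{73}{15} + 30\right) = \left(-395\right) \frac{377}{15} = - \frac{29783}{3}$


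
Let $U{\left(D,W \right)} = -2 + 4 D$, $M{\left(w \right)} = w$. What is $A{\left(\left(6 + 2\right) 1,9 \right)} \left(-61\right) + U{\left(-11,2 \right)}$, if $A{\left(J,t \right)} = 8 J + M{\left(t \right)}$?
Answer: $-4499$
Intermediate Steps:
$A{\left(J,t \right)} = t + 8 J$ ($A{\left(J,t \right)} = 8 J + t = t + 8 J$)
$A{\left(\left(6 + 2\right) 1,9 \right)} \left(-61\right) + U{\left(-11,2 \right)} = \left(9 + 8 \left(6 + 2\right) 1\right) \left(-61\right) + \left(-2 + 4 \left(-11\right)\right) = \left(9 + 8 \cdot 8 \cdot 1\right) \left(-61\right) - 46 = \left(9 + 8 \cdot 8\right) \left(-61\right) - 46 = \left(9 + 64\right) \left(-61\right) - 46 = 73 \left(-61\right) - 46 = -4453 - 46 = -4499$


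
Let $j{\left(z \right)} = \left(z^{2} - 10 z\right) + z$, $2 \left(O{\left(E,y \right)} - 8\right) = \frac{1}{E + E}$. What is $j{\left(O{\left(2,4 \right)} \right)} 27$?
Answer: $- \frac{12285}{64} \approx -191.95$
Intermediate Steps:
$O{\left(E,y \right)} = 8 + \frac{1}{4 E}$ ($O{\left(E,y \right)} = 8 + \frac{1}{2 \left(E + E\right)} = 8 + \frac{1}{2 \cdot 2 E} = 8 + \frac{\frac{1}{2} \frac{1}{E}}{2} = 8 + \frac{1}{4 E}$)
$j{\left(z \right)} = z^{2} - 9 z$
$j{\left(O{\left(2,4 \right)} \right)} 27 = \left(8 + \frac{1}{4 \cdot 2}\right) \left(-9 + \left(8 + \frac{1}{4 \cdot 2}\right)\right) 27 = \left(8 + \frac{1}{4} \cdot \frac{1}{2}\right) \left(-9 + \left(8 + \frac{1}{4} \cdot \frac{1}{2}\right)\right) 27 = \left(8 + \frac{1}{8}\right) \left(-9 + \left(8 + \frac{1}{8}\right)\right) 27 = \frac{65 \left(-9 + \frac{65}{8}\right)}{8} \cdot 27 = \frac{65}{8} \left(- \frac{7}{8}\right) 27 = \left(- \frac{455}{64}\right) 27 = - \frac{12285}{64}$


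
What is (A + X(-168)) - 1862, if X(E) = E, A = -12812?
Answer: -14842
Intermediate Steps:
(A + X(-168)) - 1862 = (-12812 - 168) - 1862 = -12980 - 1862 = -14842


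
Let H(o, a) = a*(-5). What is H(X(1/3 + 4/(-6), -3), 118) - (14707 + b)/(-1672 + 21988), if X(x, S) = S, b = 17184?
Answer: -12018331/20316 ≈ -591.57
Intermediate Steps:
H(o, a) = -5*a
H(X(1/3 + 4/(-6), -3), 118) - (14707 + b)/(-1672 + 21988) = -5*118 - (14707 + 17184)/(-1672 + 21988) = -590 - 31891/20316 = -12018331/20316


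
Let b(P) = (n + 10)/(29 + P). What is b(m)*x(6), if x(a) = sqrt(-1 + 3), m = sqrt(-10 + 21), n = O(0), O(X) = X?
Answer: -sqrt(22)/83 + 29*sqrt(2)/83 ≈ 0.43761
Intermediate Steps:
n = 0
m = sqrt(11) ≈ 3.3166
x(a) = sqrt(2)
b(P) = 10/(29 + P) (b(P) = (0 + 10)/(29 + P) = 10/(29 + P))
b(m)*x(6) = (10/(29 + sqrt(11)))*sqrt(2) = 10*sqrt(2)/(29 + sqrt(11))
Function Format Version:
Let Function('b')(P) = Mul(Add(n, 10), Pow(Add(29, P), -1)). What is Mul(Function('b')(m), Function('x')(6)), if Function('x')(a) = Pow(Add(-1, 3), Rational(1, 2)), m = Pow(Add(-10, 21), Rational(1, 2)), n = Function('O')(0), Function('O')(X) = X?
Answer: Add(Mul(Rational(-1, 83), Pow(22, Rational(1, 2))), Mul(Rational(29, 83), Pow(2, Rational(1, 2)))) ≈ 0.43761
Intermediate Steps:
n = 0
m = Pow(11, Rational(1, 2)) ≈ 3.3166
Function('x')(a) = Pow(2, Rational(1, 2))
Function('b')(P) = Mul(10, Pow(Add(29, P), -1)) (Function('b')(P) = Mul(Add(0, 10), Pow(Add(29, P), -1)) = Mul(10, Pow(Add(29, P), -1)))
Mul(Function('b')(m), Function('x')(6)) = Mul(Mul(10, Pow(Add(29, Pow(11, Rational(1, 2))), -1)), Pow(2, Rational(1, 2))) = Mul(10, Pow(2, Rational(1, 2)), Pow(Add(29, Pow(11, Rational(1, 2))), -1))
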